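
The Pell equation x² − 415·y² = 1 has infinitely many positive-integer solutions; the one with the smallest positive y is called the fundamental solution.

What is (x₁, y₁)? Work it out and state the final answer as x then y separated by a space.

18412804 903849

d=415: √d = [20; 2,1,2,4,6,…,1,2,40] (ℓ=16, even), read p_15/q_15
a_0=20:  p_0=20·1+0=20,  q_0=20·0+1=1
a_1=2:  p_1=2·20+1=41,  q_1=2·1+0=2
a_2=1:  p_2=1·41+20=61,  q_2=1·2+1=3
a_3=2:  p_3=2·61+41=163,  q_3=2·3+2=8
a_4=4:  p_4=4·163+61=713,  q_4=4·8+3=35
a_5=6:  p_5=6·713+163=4441,  q_5=6·35+8=218
a_6=1:  p_6=1·4441+713=5154,  q_6=1·218+35=253
a_7=1:  p_7=1·5154+4441=9595,  q_7=1·253+218=471
a_8=3:  p_8=3·9595+5154=33939,  q_8=3·471+253=1666
a_9=1:  p_9=1·33939+9595=43534,  q_9=1·1666+471=2137
a_10=1:  p_10=1·43534+33939=77473,  q_10=1·2137+1666=3803
a_11=6:  p_11=6·77473+43534=508372,  q_11=6·3803+2137=24955
a_12=4:  p_12=4·508372+77473=2110961,  q_12=4·24955+3803=103623
…
a_14=1:  p_14=1·4730294+2110961=6841255,  q_14=1·232201+103623=335824
a_15=2:  p_15=2·6841255+4730294=18412804,  q_15=2·335824+232201=903849
→ (18412804, 903849).  Check: 18412804²=339031351142416, 415·903849²=339031351142415, difference 1.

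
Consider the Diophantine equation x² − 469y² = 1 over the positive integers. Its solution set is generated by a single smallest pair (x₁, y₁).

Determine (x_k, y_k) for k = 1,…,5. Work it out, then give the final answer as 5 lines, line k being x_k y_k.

137215 6336
37655912449 1738788480
10333912053241855 477175722560064
2835935484733506355201 130951333540419575040
778265775065082237004568575 35936974463020168255667136

d=469: √d = [21; 1,1,1,10,6,10,1,1,1,42] (ℓ=10, even), read p_9/q_9
a_0=21:  p_0=21·1+0=21,  q_0=21·0+1=1
a_1=1:  p_1=1·21+1=22,  q_1=1·1+0=1
…
a_3=1:  p_3=1·43+22=65,  q_3=1·2+1=3
a_4=10:  p_4=10·65+43=693,  q_4=10·3+2=32
…
a_6=10:  p_6=10·4223+693=42923,  q_6=10·195+32=1982
a_7=1:  p_7=1·42923+4223=47146,  q_7=1·1982+195=2177
a_8=1:  p_8=1·47146+42923=90069,  q_8=1·2177+1982=4159
a_9=1:  p_9=1·90069+47146=137215,  q_9=1·4159+2177=6336
(x₁, y₁) = (137215, 6336);  137215² − 469·6336² = 1 ✓
n=2: (137215,6336)∘(137215,6336) = (137215·137215+469·6336·6336, 137215·6336+6336·137215) = (37655912449,1738788480)
n=3: (37655912449,1738788480)∘(137215,6336) = (137215·37655912449+469·6336·1738788480, 137215·1738788480+6336·37655912449) = (10333912053241855,477175722560064)
n=4: (10333912053241855,477175722560064)∘(137215,6336) = (137215·10333912053241855+469·6336·477175722560064, 137215·477175722560064+6336·10333912053241855) = (2835935484733506355201,130951333540419575040)
n=5: (2835935484733506355201,130951333540419575040)∘(137215,6336) = (137215·2835935484733506355201+469·6336·130951333540419575040, 137215·130951333540419575040+6336·2835935484733506355201) = (778265775065082237004568575,35936974463020168255667136)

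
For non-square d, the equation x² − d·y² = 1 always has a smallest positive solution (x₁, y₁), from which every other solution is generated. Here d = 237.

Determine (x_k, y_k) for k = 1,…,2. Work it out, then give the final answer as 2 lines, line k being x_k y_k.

[15; 2,1,1,7,10,7,1,1,2,30] for √237; ℓ=10 ⇒ convergent index 9
k=0  a_k=15  p_k/q_k = 15/1
…
k=3  a_k=1  p_k/q_k = 77/5
…
k=8  a_k=1  p_k/q_k = 90075/5851
k=9  a_k=2  p_k/q_k = 228151/14820
fundamental: x₁=228151, y₁=14820  (since 52052878801 − 237·219632400 = 1)
(228151+14820√237)^2 = 104105757601 + 6762395640√237

228151 14820
104105757601 6762395640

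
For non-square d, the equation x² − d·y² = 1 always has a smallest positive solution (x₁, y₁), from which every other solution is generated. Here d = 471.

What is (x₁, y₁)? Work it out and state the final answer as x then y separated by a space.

[21; 1,2,2,1,3,…,2,1,42] for √471; ℓ=14 ⇒ convergent index 13
step 0: (21, 1)  from 21·(1,0) + (0,1)
…
step 3: (152, 7)  from 2·(65,3) + (22,1)
step 4: (217, 10)  from 1·(152,7) + (65,3)
…
step 7: (48809, 2249)  from 14·(3429,158) + (803,37)
step 8: (198665, 9154)  from 4·(48809,2249) + (3429,158)
step 9: (644804, 29711)  from 3·(198665,9154) + (48809,2249)
…
step 12: (5506953, 253747)  from 2·(2331742,107441) + (843469,38865)
step 13: (7838695, 361188)  from 1·(5506953,253747) + (2331742,107441)
fundamental: x₁=7838695, y₁=361188  (since 61445139303025 − 471·130456771344 = 1)

7838695 361188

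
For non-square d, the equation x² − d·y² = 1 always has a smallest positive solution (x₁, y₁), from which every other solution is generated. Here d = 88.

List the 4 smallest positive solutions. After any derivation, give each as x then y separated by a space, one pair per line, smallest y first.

√88 → a₀=9, period (2,1,1,1,2,18); ℓ=6 even so k=5
step 0: (9, 1)  from 9·(1,0) + (0,1)
step 1: (19, 2)  from 2·(9,1) + (1,0)
…
step 3: (47, 5)  from 1·(28,3) + (19,2)
step 4: (75, 8)  from 1·(47,5) + (28,3)
step 5: (197, 21)  from 2·(75,8) + (47,5)
→ (197, 21).  Check: 197²=38809, 88·21²=38808, difference 1.
(x_2, y_2) = (197·197 + 88·21·21, 197·21 + 21·197) = (77617, 8274)
(x_3, y_3) = (197·77617 + 88·21·8274, 197·8274 + 21·77617) = (30580901, 3259935)
(x_4, y_4) = (197·30580901 + 88·21·3259935, 197·3259935 + 21·30580901) = (12048797377, 1284406116)

197 21
77617 8274
30580901 3259935
12048797377 1284406116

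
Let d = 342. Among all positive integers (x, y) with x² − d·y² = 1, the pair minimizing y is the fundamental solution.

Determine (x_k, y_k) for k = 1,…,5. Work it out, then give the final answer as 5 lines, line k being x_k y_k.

37 2
2737 148
202501 10950
14982337 810152
1108490437 59940298

√342 = [18; 2,36, …], period ℓ=2 (even) → k=1
k=0  a_k=18  p_k/q_k = 18/1
k=1  a_k=2  p_k/q_k = 37/2
→ (37, 2).  Check: 37²=1369, 342·2²=1368, difference 1.
n=2: (37,2)∘(37,2) = (37·37+342·2·2, 37·2+2·37) = (2737,148)
n=3: (2737,148)∘(37,2) = (37·2737+342·2·148, 37·148+2·2737) = (202501,10950)
n=4: (202501,10950)∘(37,2) = (37·202501+342·2·10950, 37·10950+2·202501) = (14982337,810152)
n=5: (14982337,810152)∘(37,2) = (37·14982337+342·2·810152, 37·810152+2·14982337) = (1108490437,59940298)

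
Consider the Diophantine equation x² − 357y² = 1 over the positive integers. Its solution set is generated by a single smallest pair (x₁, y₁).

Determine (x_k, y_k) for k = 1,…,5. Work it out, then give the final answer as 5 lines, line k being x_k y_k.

√357 → a₀=18, period (1,8,2,8,1,36); ℓ=6 even so k=5
i=0: a=18 ⇒ p=18, q=1
…
i=2: a=8 ⇒ p=170, q=9
…
i=4: a=8 ⇒ p=3042, q=161
i=5: a=1 ⇒ p=3401, q=180
(x₁, y₁) = (3401, 180);  3401² − 357·180² = 1 ✓
(x_2, y_2) = (3401·3401 + 357·180·180, 3401·180 + 180·3401) = (23133601, 1224360)
(x_3, y_3) = (3401·23133601 + 357·180·1224360, 3401·1224360 + 180·23133601) = (157354750601, 8328096540)
(x_4, y_4) = (3401·157354750601 + 357·180·8328096540, 3401·8328096540 + 180·157354750601) = (1070326990454401, 56647711440720)
(x_5, y_5) = (3401·1070326990454401 + 357·180·56647711440720, 3401·56647711440720 + 180·1070326990454401) = (7280364031716085001, 385317724891680900)

3401 180
23133601 1224360
157354750601 8328096540
1070326990454401 56647711440720
7280364031716085001 385317724891680900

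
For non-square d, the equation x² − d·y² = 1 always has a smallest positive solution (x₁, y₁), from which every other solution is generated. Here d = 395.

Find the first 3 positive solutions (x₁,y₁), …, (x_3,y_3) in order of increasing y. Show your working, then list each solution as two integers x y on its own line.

159 8
50561 2544
16078239 808984

√395 = [19; 1,6,1,38, …], period ℓ=4 (even) → k=3
i=0: a=19 ⇒ p=19, q=1
…
i=2: a=6 ⇒ p=139, q=7
i=3: a=1 ⇒ p=159, q=8
→ (159, 8).  Check: 159²=25281, 395·8²=25280, difference 1.
k=2:  x_2 = 159·159+395·8·8 = 50561,  y_2 = 159·8+8·159 = 2544
k=3:  x_3 = 159·50561+395·8·2544 = 16078239,  y_3 = 159·2544+8·50561 = 808984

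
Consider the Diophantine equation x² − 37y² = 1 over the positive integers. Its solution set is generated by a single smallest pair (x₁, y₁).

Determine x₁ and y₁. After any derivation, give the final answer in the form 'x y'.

73 12

√37 → a₀=6, period (12); ℓ=1 odd so k=1
k=0  a_k=6  p_k/q_k = 6/1
k=1  a_k=12  p_k/q_k = 73/12
fundamental: x₁=73, y₁=12  (since 5329 − 37·144 = 1)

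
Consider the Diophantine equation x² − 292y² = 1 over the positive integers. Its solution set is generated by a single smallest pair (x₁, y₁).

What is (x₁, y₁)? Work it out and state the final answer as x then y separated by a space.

√292 → a₀=17, period (11,2,1,3,8,3,1,2,11,34); ℓ=10 even so k=9
step 0: (17, 1)  from 17·(1,0) + (0,1)
step 1: (188, 11)  from 11·(17,1) + (1,0)
step 2: (393, 23)  from 2·(188,11) + (17,1)
…
step 4: (2136, 125)  from 3·(581,34) + (393,23)
step 5: (17669, 1034)  from 8·(2136,125) + (581,34)
…
step 7: (72812, 4261)  from 1·(55143,3227) + (17669,1034)
step 8: (200767, 11749)  from 2·(72812,4261) + (55143,3227)
step 9: (2281249, 133500)  from 11·(200767,11749) + (72812,4261)
fundamental: x₁=2281249, y₁=133500  (since 5204097000001 − 292·17822250000 = 1)

2281249 133500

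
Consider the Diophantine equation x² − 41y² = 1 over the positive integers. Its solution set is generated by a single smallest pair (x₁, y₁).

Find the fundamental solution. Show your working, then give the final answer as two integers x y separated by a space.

2049 320

d=41: √d = [6; 2,2,12] (ℓ=3, odd), read p_5/q_5
step 0: (6, 1)  from 6·(1,0) + (0,1)
step 1: (13, 2)  from 2·(6,1) + (1,0)
…
step 4: (826, 129)  from 2·(397,62) + (32,5)
step 5: (2049, 320)  from 2·(826,129) + (397,62)
fundamental: x₁=2049, y₁=320  (since 4198401 − 41·102400 = 1)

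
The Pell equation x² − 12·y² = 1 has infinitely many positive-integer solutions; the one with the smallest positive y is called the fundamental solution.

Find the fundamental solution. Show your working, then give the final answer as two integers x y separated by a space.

√12 = [3; 2,6, …], period ℓ=2 (even) → k=1
step 0: (3, 1)  from 3·(1,0) + (0,1)
step 1: (7, 2)  from 2·(3,1) + (1,0)
fundamental: x₁=7, y₁=2  (since 49 − 12·4 = 1)

7 2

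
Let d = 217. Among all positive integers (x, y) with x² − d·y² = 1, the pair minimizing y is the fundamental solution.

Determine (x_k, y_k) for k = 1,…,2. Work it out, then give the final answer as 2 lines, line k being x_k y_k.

√217 = [14; 1,2,1,2,1,…,2,1,28, …], period ℓ=16 (even) → k=15
i=0: a=14 ⇒ p=14, q=1
…
i=2: a=2 ⇒ p=44, q=3
i=3: a=1 ⇒ p=59, q=4
…
i=6: a=1 ⇒ p=383, q=26
i=7: a=9 ⇒ p=3668, q=249
…
i=9: a=9 ⇒ p=139163, q=9447
i=10: a=1 ⇒ p=154218, q=10469
i=11: a=1 ⇒ p=293381, q=19916
…
i=14: a=2 ⇒ p=2809702, q=190735
i=15: a=1 ⇒ p=3844063, q=260952
(x₁, y₁) = (3844063, 260952);  3844063² − 217·260952² = 1 ✓
(x_2, y_2) = (3844063·3844063 + 217·260952·260952, 3844063·260952 + 260952·3844063) = (29553640695937, 2006231855952)

3844063 260952
29553640695937 2006231855952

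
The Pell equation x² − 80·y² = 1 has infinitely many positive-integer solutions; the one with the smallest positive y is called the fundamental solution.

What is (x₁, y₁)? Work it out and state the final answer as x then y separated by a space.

9 1

√80 → a₀=8, period (1,16); ℓ=2 even so k=1
i=0: a=8 ⇒ p=8, q=1
i=1: a=1 ⇒ p=9, q=1
(x₁, y₁) = (9, 1);  9² − 80·1² = 1 ✓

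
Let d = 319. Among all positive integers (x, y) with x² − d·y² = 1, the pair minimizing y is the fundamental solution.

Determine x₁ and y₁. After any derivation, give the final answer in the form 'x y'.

12901780 722361

√319 → a₀=17, period (1,6,5,1,4,…,6,1,34); ℓ=14 even so k=13
k=0  a_k=17  p_k/q_k = 17/1
k=1  a_k=1  p_k/q_k = 18/1
k=2  a_k=6  p_k/q_k = 125/7
k=3  a_k=5  p_k/q_k = 643/36
k=4  a_k=1  p_k/q_k = 768/43
k=5  a_k=4  p_k/q_k = 3715/208
k=6  a_k=3  p_k/q_k = 11913/667
k=7  a_k=1  p_k/q_k = 15628/875
k=8  a_k=3  p_k/q_k = 58797/3292
k=9  a_k=4  p_k/q_k = 250816/14043
k=10  a_k=1  p_k/q_k = 309613/17335
k=11  a_k=5  p_k/q_k = 1798881/100718
k=12  a_k=6  p_k/q_k = 11102899/621643
k=13  a_k=1  p_k/q_k = 12901780/722361
fundamental: x₁=12901780, y₁=722361  (since 166455927168400 − 319·521805414321 = 1)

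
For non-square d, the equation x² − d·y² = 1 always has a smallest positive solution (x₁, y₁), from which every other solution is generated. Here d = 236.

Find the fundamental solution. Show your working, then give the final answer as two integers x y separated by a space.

561799 36570

√236 = [15; 2,1,3,5,1,6,1,5,3,1,2,30, …], period ℓ=12 (even) → k=11
step 0: (15, 1)  from 15·(1,0) + (0,1)
…
step 3: (169, 11)  from 3·(46,3) + (31,2)
…
step 10: (203535, 13249)  from 1·(154729,10072) + (48806,3177)
step 11: (561799, 36570)  from 2·(203535,13249) + (154729,10072)
fundamental: x₁=561799, y₁=36570  (since 315618116401 − 236·1337364900 = 1)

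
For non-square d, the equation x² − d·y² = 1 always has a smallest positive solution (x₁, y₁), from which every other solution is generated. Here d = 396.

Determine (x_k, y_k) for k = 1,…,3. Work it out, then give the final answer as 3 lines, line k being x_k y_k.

199 10
79201 3980
31521799 1584030

√396 = [19; 1,8,1,38, …], period ℓ=4 (even) → k=3
i=0: a=19 ⇒ p=19, q=1
i=1: a=1 ⇒ p=20, q=1
i=2: a=8 ⇒ p=179, q=9
i=3: a=1 ⇒ p=199, q=10
→ (199, 10).  Check: 199²=39601, 396·10²=39600, difference 1.
k=2:  x_2 = 199·199+396·10·10 = 79201,  y_2 = 199·10+10·199 = 3980
k=3:  x_3 = 199·79201+396·10·3980 = 31521799,  y_3 = 199·3980+10·79201 = 1584030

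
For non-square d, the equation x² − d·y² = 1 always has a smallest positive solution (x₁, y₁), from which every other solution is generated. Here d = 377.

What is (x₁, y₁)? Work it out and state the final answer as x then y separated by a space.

233 12

[19; 2,2,2,38] for √377; ℓ=4 ⇒ convergent index 3
k=0  a_k=19  p_k/q_k = 19/1
k=1  a_k=2  p_k/q_k = 39/2
k=2  a_k=2  p_k/q_k = 97/5
k=3  a_k=2  p_k/q_k = 233/12
fundamental: x₁=233, y₁=12  (since 54289 − 377·144 = 1)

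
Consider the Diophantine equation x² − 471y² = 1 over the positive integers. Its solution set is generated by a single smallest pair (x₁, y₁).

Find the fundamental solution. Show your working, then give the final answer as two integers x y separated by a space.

7838695 361188

√471 → a₀=21, period (1,2,2,1,3,…,2,1,42); ℓ=14 even so k=13
i=0: a=21 ⇒ p=21, q=1
…
i=5: a=3 ⇒ p=803, q=37
…
i=7: a=14 ⇒ p=48809, q=2249
…
i=11: a=2 ⇒ p=2331742, q=107441
i=12: a=2 ⇒ p=5506953, q=253747
i=13: a=1 ⇒ p=7838695, q=361188
(x₁, y₁) = (7838695, 361188);  7838695² − 471·361188² = 1 ✓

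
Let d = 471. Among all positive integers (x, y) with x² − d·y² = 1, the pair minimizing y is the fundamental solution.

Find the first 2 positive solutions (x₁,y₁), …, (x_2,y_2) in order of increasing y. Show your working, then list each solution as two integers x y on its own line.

√471 → a₀=21, period (1,2,2,1,3,…,2,1,42); ℓ=14 even so k=13
i=0: a=21 ⇒ p=21, q=1
i=1: a=1 ⇒ p=22, q=1
i=2: a=2 ⇒ p=65, q=3
…
i=6: a=4 ⇒ p=3429, q=158
i=7: a=14 ⇒ p=48809, q=2249
i=8: a=4 ⇒ p=198665, q=9154
i=9: a=3 ⇒ p=644804, q=29711
i=10: a=1 ⇒ p=843469, q=38865
…
i=12: a=2 ⇒ p=5506953, q=253747
i=13: a=1 ⇒ p=7838695, q=361188
→ (7838695, 361188).  Check: 7838695²=61445139303025, 471·361188²=61445139303024, difference 1.
(7838695+361188√471)^2 = 122890278606049 + 5662485139320√471

7838695 361188
122890278606049 5662485139320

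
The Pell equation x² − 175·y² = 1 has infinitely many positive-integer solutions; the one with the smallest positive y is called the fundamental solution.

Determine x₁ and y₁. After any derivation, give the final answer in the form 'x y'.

d=175: √d = [13; 4,2,1,2,4,26] (ℓ=6, even), read p_5/q_5
a_0=13:  p_0=13·1+0=13,  q_0=13·0+1=1
a_1=4:  p_1=4·13+1=53,  q_1=4·1+0=4
…
a_4=2:  p_4=2·172+119=463,  q_4=2·13+9=35
a_5=4:  p_5=4·463+172=2024,  q_5=4·35+13=153
(x₁, y₁) = (2024, 153);  2024² − 175·153² = 1 ✓

2024 153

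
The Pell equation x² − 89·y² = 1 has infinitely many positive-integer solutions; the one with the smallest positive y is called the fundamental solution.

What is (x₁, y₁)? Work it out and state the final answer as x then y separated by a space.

500001 53000

√89 → a₀=9, period (2,3,3,2,18); ℓ=5 odd so k=9
i=0: a=9 ⇒ p=9, q=1
i=1: a=2 ⇒ p=19, q=2
i=2: a=3 ⇒ p=66, q=7
i=3: a=3 ⇒ p=217, q=23
i=4: a=2 ⇒ p=500, q=53
i=5: a=18 ⇒ p=9217, q=977
i=6: a=2 ⇒ p=18934, q=2007
…
i=8: a=3 ⇒ p=216991, q=23001
i=9: a=2 ⇒ p=500001, q=53000
fundamental: x₁=500001, y₁=53000  (since 250001000001 − 89·2809000000 = 1)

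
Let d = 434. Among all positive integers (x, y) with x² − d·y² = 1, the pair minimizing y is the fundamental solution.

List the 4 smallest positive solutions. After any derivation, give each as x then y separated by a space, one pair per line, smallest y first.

125 6
31249 1500
7812125 374994
1953000001 93747000

√434 → a₀=20, period (1,4,1,40); ℓ=4 even so k=3
a_0=20:  p_0=20·1+0=20,  q_0=20·0+1=1
a_1=1:  p_1=1·20+1=21,  q_1=1·1+0=1
a_2=4:  p_2=4·21+20=104,  q_2=4·1+1=5
a_3=1:  p_3=1·104+21=125,  q_3=1·5+1=6
fundamental: x₁=125, y₁=6  (since 15625 − 434·36 = 1)
k=2:  x_2 = 125·125+434·6·6 = 31249,  y_2 = 125·6+6·125 = 1500
k=3:  x_3 = 125·31249+434·6·1500 = 7812125,  y_3 = 125·1500+6·31249 = 374994
k=4:  x_4 = 125·7812125+434·6·374994 = 1953000001,  y_4 = 125·374994+6·7812125 = 93747000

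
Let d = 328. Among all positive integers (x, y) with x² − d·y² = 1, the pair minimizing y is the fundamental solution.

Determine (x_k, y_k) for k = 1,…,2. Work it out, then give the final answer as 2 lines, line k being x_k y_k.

[18; 9,36] for √328; ℓ=2 ⇒ convergent index 1
k=0  a_k=18  p_k/q_k = 18/1
k=1  a_k=9  p_k/q_k = 163/9
(x₁, y₁) = (163, 9);  163² − 328·9² = 1 ✓
(x_2, y_2) = (163·163 + 328·9·9, 163·9 + 9·163) = (53137, 2934)

163 9
53137 2934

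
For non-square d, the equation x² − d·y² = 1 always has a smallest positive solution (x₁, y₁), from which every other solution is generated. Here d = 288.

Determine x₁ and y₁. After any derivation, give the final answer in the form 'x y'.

17 1

[16; 1,32] for √288; ℓ=2 ⇒ convergent index 1
step 0: (16, 1)  from 16·(1,0) + (0,1)
step 1: (17, 1)  from 1·(16,1) + (1,0)
(x₁, y₁) = (17, 1);  17² − 288·1² = 1 ✓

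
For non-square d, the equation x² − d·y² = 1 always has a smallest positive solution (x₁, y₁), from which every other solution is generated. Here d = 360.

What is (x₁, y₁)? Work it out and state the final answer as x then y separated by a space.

19 1

√360 = [18; 1,36, …], period ℓ=2 (even) → k=1
step 0: (18, 1)  from 18·(1,0) + (0,1)
step 1: (19, 1)  from 1·(18,1) + (1,0)
fundamental: x₁=19, y₁=1  (since 361 − 360·1 = 1)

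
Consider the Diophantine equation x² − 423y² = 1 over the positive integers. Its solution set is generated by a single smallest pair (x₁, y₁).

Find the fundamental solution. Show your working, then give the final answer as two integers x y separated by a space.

√423 = [20; 1,1,3,4,3,1,1,40, …], period ℓ=8 (even) → k=7
a_0=20:  p_0=20·1+0=20,  q_0=20·0+1=1
…
a_5=3:  p_5=3·617+144=1995,  q_5=3·30+7=97
a_6=1:  p_6=1·1995+617=2612,  q_6=1·97+30=127
a_7=1:  p_7=1·2612+1995=4607,  q_7=1·127+97=224
(x₁, y₁) = (4607, 224);  4607² − 423·224² = 1 ✓

4607 224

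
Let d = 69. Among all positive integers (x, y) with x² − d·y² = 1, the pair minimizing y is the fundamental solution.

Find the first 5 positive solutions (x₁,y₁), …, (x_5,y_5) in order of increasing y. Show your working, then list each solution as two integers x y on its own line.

7775 936
120901249 14554800
1880014414175 226327139064
29234224019520001 3519386997890400
454592181623521601375 54726467590868580936

√69 = [8; 3,3,1,4,1,3,3,16, …], period ℓ=8 (even) → k=7
step 0: (8, 1)  from 8·(1,0) + (0,1)
step 1: (25, 3)  from 3·(8,1) + (1,0)
…
step 3: (108, 13)  from 1·(83,10) + (25,3)
…
step 6: (2384, 287)  from 3·(623,75) + (515,62)
step 7: (7775, 936)  from 3·(2384,287) + (623,75)
(x₁, y₁) = (7775, 936);  7775² − 69·936² = 1 ✓
(7775+936√69)^2 = 120901249 + 14554800√69
(7775+936√69)^3 = 1880014414175 + 226327139064√69
(7775+936√69)^4 = 29234224019520001 + 3519386997890400√69
(7775+936√69)^5 = 454592181623521601375 + 54726467590868580936√69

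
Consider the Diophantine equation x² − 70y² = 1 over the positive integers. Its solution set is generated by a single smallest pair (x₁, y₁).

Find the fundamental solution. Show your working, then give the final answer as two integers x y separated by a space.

251 30

√70 → a₀=8, period (2,1,2,1,2,16); ℓ=6 even so k=5
k=0  a_k=8  p_k/q_k = 8/1
k=1  a_k=2  p_k/q_k = 17/2
…
k=4  a_k=1  p_k/q_k = 92/11
k=5  a_k=2  p_k/q_k = 251/30
→ (251, 30).  Check: 251²=63001, 70·30²=63000, difference 1.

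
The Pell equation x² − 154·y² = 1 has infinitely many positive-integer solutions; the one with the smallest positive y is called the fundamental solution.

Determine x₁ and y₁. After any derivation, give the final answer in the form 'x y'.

21295 1716

d=154: √d = [12; 2,2,3,1,2,1,3,2,2,24] (ℓ=10, even), read p_9/q_9
a_0=12:  p_0=12·1+0=12,  q_0=12·0+1=1
a_1=2:  p_1=2·12+1=25,  q_1=2·1+0=2
…
a_3=3:  p_3=3·62+25=211,  q_3=3·5+2=17
a_4=1:  p_4=1·211+62=273,  q_4=1·17+5=22
…
a_8=2:  p_8=2·3847+1030=8724,  q_8=2·310+83=703
a_9=2:  p_9=2·8724+3847=21295,  q_9=2·703+310=1716
fundamental: x₁=21295, y₁=1716  (since 453477025 − 154·2944656 = 1)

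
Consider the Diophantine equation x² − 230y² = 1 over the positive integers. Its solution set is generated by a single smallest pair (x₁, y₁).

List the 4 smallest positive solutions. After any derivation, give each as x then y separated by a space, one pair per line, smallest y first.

√230 → a₀=15, period (6,30); ℓ=2 even so k=1
a_0=15:  p_0=15·1+0=15,  q_0=15·0+1=1
a_1=6:  p_1=6·15+1=91,  q_1=6·1+0=6
fundamental: x₁=91, y₁=6  (since 8281 − 230·36 = 1)
(x_2, y_2) = (91·91 + 230·6·6, 91·6 + 6·91) = (16561, 1092)
(x_3, y_3) = (91·16561 + 230·6·1092, 91·1092 + 6·16561) = (3014011, 198738)
(x_4, y_4) = (91·3014011 + 230·6·198738, 91·198738 + 6·3014011) = (548533441, 36169224)

91 6
16561 1092
3014011 198738
548533441 36169224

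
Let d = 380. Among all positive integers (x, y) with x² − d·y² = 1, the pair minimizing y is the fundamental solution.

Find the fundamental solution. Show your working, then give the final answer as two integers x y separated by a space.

39 2

√380 = [19; 2,38, …], period ℓ=2 (even) → k=1
step 0: (19, 1)  from 19·(1,0) + (0,1)
step 1: (39, 2)  from 2·(19,1) + (1,0)
fundamental: x₁=39, y₁=2  (since 1521 − 380·4 = 1)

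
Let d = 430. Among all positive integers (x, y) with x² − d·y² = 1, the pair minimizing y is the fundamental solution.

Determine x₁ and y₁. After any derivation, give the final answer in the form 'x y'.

2862251 138030

[20; 1,2,1,3,1,…,2,1,40] for √430; ℓ=14 ⇒ convergent index 13
k=0  a_k=20  p_k/q_k = 20/1
k=1  a_k=1  p_k/q_k = 21/1
k=2  a_k=2  p_k/q_k = 62/3
k=3  a_k=1  p_k/q_k = 83/4
…
k=5  a_k=1  p_k/q_k = 394/19
k=6  a_k=6  p_k/q_k = 2675/129
k=7  a_k=8  p_k/q_k = 21794/1051
k=8  a_k=6  p_k/q_k = 133439/6435
k=9  a_k=1  p_k/q_k = 155233/7486
…
k=11  a_k=1  p_k/q_k = 754371/36379
k=12  a_k=2  p_k/q_k = 2107880/101651
k=13  a_k=1  p_k/q_k = 2862251/138030
→ (2862251, 138030).  Check: 2862251²=8192480787001, 430·138030²=8192480787000, difference 1.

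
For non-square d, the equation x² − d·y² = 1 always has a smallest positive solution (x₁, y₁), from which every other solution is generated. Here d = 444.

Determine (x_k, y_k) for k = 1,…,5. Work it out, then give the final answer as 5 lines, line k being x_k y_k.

295 14
174049 8260
102688615 4873386
60586108801 2875289480
35745701503975 1696415919814

√444 = [21; 14,42, …], period ℓ=2 (even) → k=1
k=0  a_k=21  p_k/q_k = 21/1
k=1  a_k=14  p_k/q_k = 295/14
(x₁, y₁) = (295, 14);  295² − 444·14² = 1 ✓
(x_2, y_2) = (295·295 + 444·14·14, 295·14 + 14·295) = (174049, 8260)
(x_3, y_3) = (295·174049 + 444·14·8260, 295·8260 + 14·174049) = (102688615, 4873386)
(x_4, y_4) = (295·102688615 + 444·14·4873386, 295·4873386 + 14·102688615) = (60586108801, 2875289480)
(x_5, y_5) = (295·60586108801 + 444·14·2875289480, 295·2875289480 + 14·60586108801) = (35745701503975, 1696415919814)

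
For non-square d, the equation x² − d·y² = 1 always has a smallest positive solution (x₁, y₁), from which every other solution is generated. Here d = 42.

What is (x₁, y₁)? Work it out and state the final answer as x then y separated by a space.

13 2

d=42: √d = [6; 2,12] (ℓ=2, even), read p_1/q_1
k=0  a_k=6  p_k/q_k = 6/1
k=1  a_k=2  p_k/q_k = 13/2
fundamental: x₁=13, y₁=2  (since 169 − 42·4 = 1)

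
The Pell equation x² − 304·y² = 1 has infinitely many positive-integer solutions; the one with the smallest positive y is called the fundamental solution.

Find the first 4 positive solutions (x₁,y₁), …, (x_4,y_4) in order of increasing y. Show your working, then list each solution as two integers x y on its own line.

[17; 2,3,2,1,1,1,1,1,2,3,2,34] for √304; ℓ=12 ⇒ convergent index 11
k=0  a_k=17  p_k/q_k = 17/1
k=1  a_k=2  p_k/q_k = 35/2
k=2  a_k=3  p_k/q_k = 122/7
…
k=4  a_k=1  p_k/q_k = 401/23
k=5  a_k=1  p_k/q_k = 680/39
k=6  a_k=1  p_k/q_k = 1081/62
…
k=8  a_k=1  p_k/q_k = 2842/163
…
k=10  a_k=3  p_k/q_k = 25177/1444
k=11  a_k=2  p_k/q_k = 57799/3315
(x₁, y₁) = (57799, 3315);  57799² − 304·3315² = 1 ✓
n=2: (57799,3315)∘(57799,3315) = (57799·57799+304·3315·3315, 57799·3315+3315·57799) = (6681448801,383207370)
n=3: (6681448801,383207370)∘(57799,3315) = (57799·6681448801+304·3315·383207370, 57799·383207370+3315·6681448801) = (772362118440199,44298005553945)
n=4: (772362118440199,44298005553945)∘(57799,3315) = (57799·772362118440199+304·3315·44298005553945, 57799·44298005553945+3315·772362118440199) = (89283516160768675201,5120760845641726740)

57799 3315
6681448801 383207370
772362118440199 44298005553945
89283516160768675201 5120760845641726740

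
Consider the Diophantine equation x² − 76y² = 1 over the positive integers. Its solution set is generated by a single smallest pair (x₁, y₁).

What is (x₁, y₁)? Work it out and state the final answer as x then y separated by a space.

57799 6630

√76 → a₀=8, period (1,2,1,1,5,4,5,1,1,2,1,16); ℓ=12 even so k=11
a_0=8:  p_0=8·1+0=8,  q_0=8·0+1=1
…
a_6=4:  p_6=4·340+61=1421,  q_6=4·39+7=163
…
a_10=2:  p_10=2·16311+8866=41488,  q_10=2·1871+1017=4759
a_11=1:  p_11=1·41488+16311=57799,  q_11=1·4759+1871=6630
→ (57799, 6630).  Check: 57799²=3340724401, 76·6630²=3340724400, difference 1.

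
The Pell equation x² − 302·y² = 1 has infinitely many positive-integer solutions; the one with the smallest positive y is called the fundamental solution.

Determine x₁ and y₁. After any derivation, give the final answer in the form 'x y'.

√302 → a₀=17, period (2,1,1,1,4,…,1,2,34); ℓ=16 even so k=15
step 0: (17, 1)  from 17·(1,0) + (0,1)
…
step 2: (52, 3)  from 1·(35,2) + (17,1)
step 3: (87, 5)  from 1·(52,3) + (35,2)
step 4: (139, 8)  from 1·(87,5) + (52,3)
…
step 6: (1425, 82)  from 2·(643,37) + (139,8)
…
step 10: (107675, 6196)  from 2·(36581,2105) + (34513,1986)
step 11: (467281, 26889)  from 4·(107675,6196) + (36581,2105)
…
step 13: (1042237, 59974)  from 1·(574956,33085) + (467281,26889)
step 14: (1617193, 93059)  from 1·(1042237,59974) + (574956,33085)
step 15: (4276623, 246092)  from 2·(1617193,93059) + (1042237,59974)
→ (4276623, 246092).  Check: 4276623²=18289504284129, 302·246092²=18289504284128, difference 1.

4276623 246092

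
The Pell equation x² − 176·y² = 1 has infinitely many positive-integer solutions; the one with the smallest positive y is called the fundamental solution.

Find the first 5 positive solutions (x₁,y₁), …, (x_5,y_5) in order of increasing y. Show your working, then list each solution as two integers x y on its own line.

199 15
79201 5970
31521799 2376045
12545596801 945659940
4993116004999 376370280075

[13; 3,1,3,26] for √176; ℓ=4 ⇒ convergent index 3
step 0: (13, 1)  from 13·(1,0) + (0,1)
…
step 2: (53, 4)  from 1·(40,3) + (13,1)
step 3: (199, 15)  from 3·(53,4) + (40,3)
→ (199, 15).  Check: 199²=39601, 176·15²=39600, difference 1.
k=2:  x_2 = 199·199+176·15·15 = 79201,  y_2 = 199·15+15·199 = 5970
k=3:  x_3 = 199·79201+176·15·5970 = 31521799,  y_3 = 199·5970+15·79201 = 2376045
k=4:  x_4 = 199·31521799+176·15·2376045 = 12545596801,  y_4 = 199·2376045+15·31521799 = 945659940
k=5:  x_5 = 199·12545596801+176·15·945659940 = 4993116004999,  y_5 = 199·945659940+15·12545596801 = 376370280075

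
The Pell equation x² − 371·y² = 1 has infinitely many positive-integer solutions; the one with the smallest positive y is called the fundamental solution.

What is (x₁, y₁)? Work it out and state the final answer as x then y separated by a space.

√371 → a₀=19, period (3,1,4,1,3,38); ℓ=6 even so k=5
i=0: a=19 ⇒ p=19, q=1
i=1: a=3 ⇒ p=58, q=3
i=2: a=1 ⇒ p=77, q=4
…
i=4: a=1 ⇒ p=443, q=23
i=5: a=3 ⇒ p=1695, q=88
→ (1695, 88).  Check: 1695²=2873025, 371·88²=2873024, difference 1.

1695 88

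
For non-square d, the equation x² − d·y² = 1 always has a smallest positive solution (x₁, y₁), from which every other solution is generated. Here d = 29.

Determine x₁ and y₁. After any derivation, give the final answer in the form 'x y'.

9801 1820

[5; 2,1,1,2,10] for √29; ℓ=5 ⇒ convergent index 9
a_0=5:  p_0=5·1+0=5,  q_0=5·0+1=1
a_1=2:  p_1=2·5+1=11,  q_1=2·1+0=2
a_2=1:  p_2=1·11+5=16,  q_2=1·2+1=3
a_3=1:  p_3=1·16+11=27,  q_3=1·3+2=5
a_4=2:  p_4=2·27+16=70,  q_4=2·5+3=13
…
a_6=2:  p_6=2·727+70=1524,  q_6=2·135+13=283
…
a_8=1:  p_8=1·2251+1524=3775,  q_8=1·418+283=701
a_9=2:  p_9=2·3775+2251=9801,  q_9=2·701+418=1820
fundamental: x₁=9801, y₁=1820  (since 96059601 − 29·3312400 = 1)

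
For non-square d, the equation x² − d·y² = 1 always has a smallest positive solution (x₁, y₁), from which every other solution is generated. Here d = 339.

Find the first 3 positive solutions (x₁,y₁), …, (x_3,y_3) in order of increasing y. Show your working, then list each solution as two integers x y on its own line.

97970 5321
19196241799 1042596740
3761311617998090 204286405230279

d=339: √d = [18; 2,2,2,1,17,1,2,2,2,36] (ℓ=10, even), read p_9/q_9
step 0: (18, 1)  from 18·(1,0) + (0,1)
step 1: (37, 2)  from 2·(18,1) + (1,0)
…
step 3: (221, 12)  from 2·(92,5) + (37,2)
step 4: (313, 17)  from 1·(221,12) + (92,5)
step 5: (5542, 301)  from 17·(313,17) + (221,12)
…
step 8: (40359, 2192)  from 2·(17252,937) + (5855,318)
step 9: (97970, 5321)  from 2·(40359,2192) + (17252,937)
(x₁, y₁) = (97970, 5321);  97970² − 339·5321² = 1 ✓
(97970+5321√339)^2 = 19196241799 + 1042596740√339
(97970+5321√339)^3 = 3761311617998090 + 204286405230279√339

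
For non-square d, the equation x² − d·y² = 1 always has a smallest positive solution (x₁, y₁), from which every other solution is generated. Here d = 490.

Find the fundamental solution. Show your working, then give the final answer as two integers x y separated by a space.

d=490: √d = [22; 7,2,1,4,4,4,1,2,7,44] (ℓ=10, even), read p_9/q_9
i=0: a=22 ⇒ p=22, q=1
i=1: a=7 ⇒ p=155, q=7
i=2: a=2 ⇒ p=332, q=15
…
i=4: a=4 ⇒ p=2280, q=103
i=5: a=4 ⇒ p=9607, q=434
i=6: a=4 ⇒ p=40708, q=1839
i=7: a=1 ⇒ p=50315, q=2273
i=8: a=2 ⇒ p=141338, q=6385
i=9: a=7 ⇒ p=1039681, q=46968
(x₁, y₁) = (1039681, 46968);  1039681² − 490·46968² = 1 ✓

1039681 46968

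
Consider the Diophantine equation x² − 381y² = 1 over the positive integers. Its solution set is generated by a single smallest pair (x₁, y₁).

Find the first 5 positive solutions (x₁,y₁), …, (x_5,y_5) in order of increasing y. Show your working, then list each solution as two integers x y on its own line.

√381 → a₀=19, period (1,1,12,1,1,38); ℓ=6 even so k=5
i=0: a=19 ⇒ p=19, q=1
…
i=2: a=1 ⇒ p=39, q=2
…
i=4: a=1 ⇒ p=527, q=27
i=5: a=1 ⇒ p=1015, q=52
→ (1015, 52).  Check: 1015²=1030225, 381·52²=1030224, difference 1.
k=2:  x_2 = 1015·1015+381·52·52 = 2060449,  y_2 = 1015·52+52·1015 = 105560
k=3:  x_3 = 1015·2060449+381·52·105560 = 4182710455,  y_3 = 1015·105560+52·2060449 = 214286748
k=4:  x_4 = 1015·4182710455+381·52·214286748 = 8490900163201,  y_4 = 1015·214286748+52·4182710455 = 435001992880
k=5:  x_5 = 1015·8490900163201+381·52·435001992880 = 17236523148587575,  y_5 = 1015·435001992880+52·8490900163201 = 883053831259652

1015 52
2060449 105560
4182710455 214286748
8490900163201 435001992880
17236523148587575 883053831259652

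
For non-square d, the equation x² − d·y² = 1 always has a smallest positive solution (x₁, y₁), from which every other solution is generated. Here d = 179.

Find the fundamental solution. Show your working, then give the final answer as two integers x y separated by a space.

√179 = [13; 2,1,1,1,3,…,1,2,26, …], period ℓ=14 (even) → k=13
step 0: (13, 1)  from 13·(1,0) + (0,1)
step 1: (27, 2)  from 2·(13,1) + (1,0)
step 2: (40, 3)  from 1·(27,2) + (13,1)
step 3: (67, 5)  from 1·(40,3) + (27,2)
step 4: (107, 8)  from 1·(67,5) + (40,3)
…
step 6: (2047, 153)  from 5·(388,29) + (107,8)
step 7: (26999, 2018)  from 13·(2047,153) + (388,29)
…
step 10: (575167, 42990)  from 1·(438125,32747) + (137042,10243)
…
step 12: (1588459, 118727)  from 1·(1013292,75737) + (575167,42990)
step 13: (4190210, 313191)  from 2·(1588459,118727) + (1013292,75737)
(x₁, y₁) = (4190210, 313191);  4190210² − 179·313191² = 1 ✓

4190210 313191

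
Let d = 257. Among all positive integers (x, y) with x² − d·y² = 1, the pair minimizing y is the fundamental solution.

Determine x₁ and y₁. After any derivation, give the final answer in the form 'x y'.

√257 = [16; 32, …], period ℓ=1 (odd) → k=1
step 0: (16, 1)  from 16·(1,0) + (0,1)
step 1: (513, 32)  from 32·(16,1) + (1,0)
fundamental: x₁=513, y₁=32  (since 263169 − 257·1024 = 1)

513 32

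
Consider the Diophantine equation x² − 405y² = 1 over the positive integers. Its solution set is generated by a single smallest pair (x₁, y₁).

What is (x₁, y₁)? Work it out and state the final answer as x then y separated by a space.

d=405: √d = [20; 8,40] (ℓ=2, even), read p_1/q_1
i=0: a=20 ⇒ p=20, q=1
i=1: a=8 ⇒ p=161, q=8
(x₁, y₁) = (161, 8);  161² − 405·8² = 1 ✓

161 8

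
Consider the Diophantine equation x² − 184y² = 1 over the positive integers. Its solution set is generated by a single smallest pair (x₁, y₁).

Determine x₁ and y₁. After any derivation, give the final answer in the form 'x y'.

24335 1794

√184 → a₀=13, period (1,1,3,2,1,2,1,2,3,1,1,26); ℓ=12 even so k=11
step 0: (13, 1)  from 13·(1,0) + (0,1)
step 1: (14, 1)  from 1·(13,1) + (1,0)
…
step 4: (217, 16)  from 2·(95,7) + (27,2)
…
step 10: (13741, 1013)  from 1·(10594,781) + (3147,232)
step 11: (24335, 1794)  from 1·(13741,1013) + (10594,781)
(x₁, y₁) = (24335, 1794);  24335² − 184·1794² = 1 ✓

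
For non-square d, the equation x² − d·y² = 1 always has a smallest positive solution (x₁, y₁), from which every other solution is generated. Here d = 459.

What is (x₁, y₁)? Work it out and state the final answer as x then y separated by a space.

499850 23331

[21; 2,2,1,4,21,4,1,2,2,42] for √459; ℓ=10 ⇒ convergent index 9
k=0  a_k=21  p_k/q_k = 21/1
…
k=2  a_k=2  p_k/q_k = 107/5
k=3  a_k=1  p_k/q_k = 150/7
…
k=8  a_k=2  p_k/q_k = 212079/9899
k=9  a_k=2  p_k/q_k = 499850/23331
→ (499850, 23331).  Check: 499850²=249850022500, 459·23331²=249850022499, difference 1.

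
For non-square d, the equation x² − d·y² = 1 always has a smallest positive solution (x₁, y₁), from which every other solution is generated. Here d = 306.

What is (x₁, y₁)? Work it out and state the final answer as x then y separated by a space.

√306 → a₀=17, period (2,34); ℓ=2 even so k=1
a_0=17:  p_0=17·1+0=17,  q_0=17·0+1=1
a_1=2:  p_1=2·17+1=35,  q_1=2·1+0=2
fundamental: x₁=35, y₁=2  (since 1225 − 306·4 = 1)

35 2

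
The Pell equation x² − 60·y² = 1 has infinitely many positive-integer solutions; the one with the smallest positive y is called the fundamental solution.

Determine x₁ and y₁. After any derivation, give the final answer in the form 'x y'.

√60 → a₀=7, period (1,2,1,14); ℓ=4 even so k=3
i=0: a=7 ⇒ p=7, q=1
i=1: a=1 ⇒ p=8, q=1
i=2: a=2 ⇒ p=23, q=3
i=3: a=1 ⇒ p=31, q=4
fundamental: x₁=31, y₁=4  (since 961 − 60·16 = 1)

31 4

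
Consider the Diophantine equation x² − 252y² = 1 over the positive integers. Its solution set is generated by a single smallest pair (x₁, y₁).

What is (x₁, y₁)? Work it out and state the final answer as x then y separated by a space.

[15; 1,6,1,30] for √252; ℓ=4 ⇒ convergent index 3
a_0=15:  p_0=15·1+0=15,  q_0=15·0+1=1
a_1=1:  p_1=1·15+1=16,  q_1=1·1+0=1
a_2=6:  p_2=6·16+15=111,  q_2=6·1+1=7
a_3=1:  p_3=1·111+16=127,  q_3=1·7+1=8
→ (127, 8).  Check: 127²=16129, 252·8²=16128, difference 1.

127 8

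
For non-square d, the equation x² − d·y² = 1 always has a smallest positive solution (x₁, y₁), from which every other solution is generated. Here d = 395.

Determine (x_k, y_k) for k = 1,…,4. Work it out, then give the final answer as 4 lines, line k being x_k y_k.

[19; 1,6,1,38] for √395; ℓ=4 ⇒ convergent index 3
a_0=19:  p_0=19·1+0=19,  q_0=19·0+1=1
a_1=1:  p_1=1·19+1=20,  q_1=1·1+0=1
a_2=6:  p_2=6·20+19=139,  q_2=6·1+1=7
a_3=1:  p_3=1·139+20=159,  q_3=1·7+1=8
→ (159, 8).  Check: 159²=25281, 395·8²=25280, difference 1.
n=2: (159,8)∘(159,8) = (159·159+395·8·8, 159·8+8·159) = (50561,2544)
n=3: (50561,2544)∘(159,8) = (159·50561+395·8·2544, 159·2544+8·50561) = (16078239,808984)
n=4: (16078239,808984)∘(159,8) = (159·16078239+395·8·808984, 159·808984+8·16078239) = (5112829441,257254368)

159 8
50561 2544
16078239 808984
5112829441 257254368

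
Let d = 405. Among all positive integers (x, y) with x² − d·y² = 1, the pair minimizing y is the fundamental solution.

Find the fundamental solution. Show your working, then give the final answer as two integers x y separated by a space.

√405 → a₀=20, period (8,40); ℓ=2 even so k=1
a_0=20:  p_0=20·1+0=20,  q_0=20·0+1=1
a_1=8:  p_1=8·20+1=161,  q_1=8·1+0=8
(x₁, y₁) = (161, 8);  161² − 405·8² = 1 ✓

161 8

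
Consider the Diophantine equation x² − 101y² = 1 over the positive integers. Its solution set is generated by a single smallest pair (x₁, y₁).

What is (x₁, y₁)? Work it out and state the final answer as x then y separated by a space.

[10; 20] for √101; ℓ=1 ⇒ convergent index 1
k=0  a_k=10  p_k/q_k = 10/1
k=1  a_k=20  p_k/q_k = 201/20
fundamental: x₁=201, y₁=20  (since 40401 − 101·400 = 1)

201 20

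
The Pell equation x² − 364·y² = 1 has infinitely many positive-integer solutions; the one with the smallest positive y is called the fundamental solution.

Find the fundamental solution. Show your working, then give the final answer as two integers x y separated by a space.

4954951 259710

√364 → a₀=19, period (12,1,2,3,1,8,1,3,2,1,12,38); ℓ=12 even so k=11
k=0  a_k=19  p_k/q_k = 19/1
…
k=4  a_k=3  p_k/q_k = 2423/127
k=5  a_k=1  p_k/q_k = 3148/165
k=6  a_k=8  p_k/q_k = 27607/1447
…
k=8  a_k=3  p_k/q_k = 119872/6283
k=9  a_k=2  p_k/q_k = 270499/14178
k=10  a_k=1  p_k/q_k = 390371/20461
k=11  a_k=12  p_k/q_k = 4954951/259710
→ (4954951, 259710).  Check: 4954951²=24551539412401, 364·259710²=24551539412400, difference 1.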